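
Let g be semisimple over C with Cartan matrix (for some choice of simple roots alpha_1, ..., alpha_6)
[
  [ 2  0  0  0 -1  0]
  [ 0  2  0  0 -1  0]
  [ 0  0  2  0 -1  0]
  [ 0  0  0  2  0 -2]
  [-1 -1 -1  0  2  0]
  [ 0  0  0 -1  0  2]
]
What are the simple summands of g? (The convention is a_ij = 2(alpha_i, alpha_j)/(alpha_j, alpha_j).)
B_2 (so(5)) ⊕ D_4 (so(8))

The diagram associated to this matrix has two connected components: the simple roots {alpha_4, alpha_6} form a chain of 2 nodes with a double edge at one end; the terminal node there is the unique short simple root (B_2), and {alpha_1, alpha_2, alpha_3, alpha_5} form a chain of 2 nodes with a fork of two nodes at one end (D_4). A semisimple Lie algebra decomposes uniquely as the direct sum of simple ideals, one per connected component of its Dynkin diagram, so g ≅ B_2 ⊕ D_4 (dimension 10 + 28 = 38).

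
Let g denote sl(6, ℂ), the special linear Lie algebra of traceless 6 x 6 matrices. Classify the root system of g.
A5

This is sl(6), which has dimension 6^2 - 1 = 35 and rank 6 - 1 = 5 (a Cartan subalgebra is the diagonal traceless matrices). In the classification of classical Lie algebras, the special linear algebra sl(n+1) has type A_n; here n = 5, so the Dynkin diagram is a chain of 5 nodes with single edges (A_5). Hence the type is A_5.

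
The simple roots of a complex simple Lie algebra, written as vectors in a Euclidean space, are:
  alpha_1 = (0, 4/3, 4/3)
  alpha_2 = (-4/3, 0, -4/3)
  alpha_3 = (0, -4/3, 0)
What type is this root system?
Compute the Cartan integers a_ij = 2(alpha_i, alpha_j)/(alpha_j, alpha_j); the resulting 3x3 Cartan matrix is
[[2, -1, -2], [-1, 2, 0], [-1, 0, 2]].
The roots have two lengths (squared-length ratio 2:1); the short ones are alpha_{3}. The associated Dynkin diagram is a chain of 3 nodes with a double edge at one end; the terminal node there is the unique short simple root (B_3), so the type is B_3 (the algebra so(7)).

B_3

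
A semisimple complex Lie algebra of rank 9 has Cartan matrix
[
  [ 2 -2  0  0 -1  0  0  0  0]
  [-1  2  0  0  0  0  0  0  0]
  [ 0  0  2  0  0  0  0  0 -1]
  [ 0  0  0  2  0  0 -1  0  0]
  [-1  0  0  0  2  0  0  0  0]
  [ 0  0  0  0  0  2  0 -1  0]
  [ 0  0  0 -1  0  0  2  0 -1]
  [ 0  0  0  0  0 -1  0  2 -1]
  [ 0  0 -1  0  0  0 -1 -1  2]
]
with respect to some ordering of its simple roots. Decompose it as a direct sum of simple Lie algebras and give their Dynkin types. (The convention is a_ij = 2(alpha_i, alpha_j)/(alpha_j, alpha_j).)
The diagram associated to this matrix has two connected components: the simple roots {alpha_1, alpha_2, alpha_5} form a chain of 3 nodes with a double edge at one end; the terminal node there is the unique short simple root (B_3), and {alpha_3, alpha_4, alpha_6, alpha_7, alpha_8, alpha_9} form a chain of 5 nodes with one extra node attached to the third node from one end (E_6). A semisimple Lie algebra decomposes uniquely as the direct sum of simple ideals, one per connected component of its Dynkin diagram, so g ≅ B_3 ⊕ E_6 (dimension 21 + 78 = 99).

B3 ⊕ E6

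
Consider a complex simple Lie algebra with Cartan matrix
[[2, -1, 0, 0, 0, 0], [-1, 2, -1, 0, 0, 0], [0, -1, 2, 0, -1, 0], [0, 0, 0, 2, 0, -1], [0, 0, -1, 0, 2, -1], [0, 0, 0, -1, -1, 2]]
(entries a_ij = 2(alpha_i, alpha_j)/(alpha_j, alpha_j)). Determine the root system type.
The matrix has rank 6 with 2's on the diagonal. Reading the off-diagonal entries as Dynkin edges (a single edge where a_ij = a_ji = -1; a double or triple edge where a_ij * a_ji = 2 or 3), the diagram is a chain of 6 nodes with single edges (A_6). One simple-root ordering that puts it in standard form is (alpha_1, alpha_2, alpha_3, alpha_5, alpha_6, alpha_4). So the algebra is type A_6, i.e. sl(7).

type A_6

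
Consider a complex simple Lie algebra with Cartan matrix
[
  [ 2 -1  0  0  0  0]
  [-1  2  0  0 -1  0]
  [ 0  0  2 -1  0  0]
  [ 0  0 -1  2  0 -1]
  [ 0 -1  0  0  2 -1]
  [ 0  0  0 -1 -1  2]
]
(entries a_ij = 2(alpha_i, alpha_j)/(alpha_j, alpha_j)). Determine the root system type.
A_6

The matrix has rank 6 with 2's on the diagonal. Reading the off-diagonal entries as Dynkin edges (a single edge where a_ij = a_ji = -1; a double or triple edge where a_ij * a_ji = 2 or 3), the diagram is a chain of 6 nodes with single edges (A_6). One simple-root ordering that puts it in standard form is (alpha_1, alpha_2, alpha_5, alpha_6, alpha_4, alpha_3). So the algebra is type A_6, i.e. sl(7).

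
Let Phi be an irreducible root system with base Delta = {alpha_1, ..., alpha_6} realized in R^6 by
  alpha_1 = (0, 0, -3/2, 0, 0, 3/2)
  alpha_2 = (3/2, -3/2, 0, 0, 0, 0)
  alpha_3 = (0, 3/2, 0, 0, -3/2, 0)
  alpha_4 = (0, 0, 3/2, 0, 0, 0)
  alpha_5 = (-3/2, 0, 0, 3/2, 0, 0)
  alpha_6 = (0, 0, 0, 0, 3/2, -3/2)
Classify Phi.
B6

Compute the Cartan integers a_ij = 2(alpha_i, alpha_j)/(alpha_j, alpha_j); the resulting 6x6 Cartan matrix is
[[2, 0, 0, -2, 0, -1], [0, 2, -1, 0, -1, 0], [0, -1, 2, 0, 0, -1], [-1, 0, 0, 2, 0, 0], [0, -1, 0, 0, 2, 0], [-1, 0, -1, 0, 0, 2]].
The roots have two lengths (squared-length ratio 2:1); the short ones are alpha_{4}. The associated Dynkin diagram is a chain of 6 nodes with a double edge at one end; the terminal node there is the unique short simple root (B_6), so the type is B_6 (the algebra so(13)).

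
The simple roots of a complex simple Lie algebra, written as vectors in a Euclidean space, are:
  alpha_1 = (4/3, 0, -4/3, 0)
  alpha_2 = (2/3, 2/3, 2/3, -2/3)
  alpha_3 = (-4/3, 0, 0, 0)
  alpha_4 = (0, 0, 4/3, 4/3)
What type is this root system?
F_4

Compute the Cartan integers a_ij = 2(alpha_i, alpha_j)/(alpha_j, alpha_j); the resulting 4x4 Cartan matrix is
[[2, 0, -2, -1], [0, 2, -1, 0], [-1, -1, 2, 0], [-1, 0, 0, 2]].
The roots have two lengths (squared-length ratio 2:1); the short ones are alpha_{2,3}. The associated Dynkin diagram is a chain of 4 nodes with a double edge between the middle two (F_4), so the type is F_4.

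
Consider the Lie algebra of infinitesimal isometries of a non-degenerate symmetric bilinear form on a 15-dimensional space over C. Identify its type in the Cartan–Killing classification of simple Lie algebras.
B7

This is so(15) with 15 odd, which has dimension 15(15-1)/2 = 105 and rank (15-1)/2 = 7. In the classification of classical Lie algebras, the orthogonal algebra so(2n+1) in an odd number of variables has type B_n; here n = 7, so the Dynkin diagram is a chain of 7 nodes with a double edge at one end; the terminal node there is the unique short simple root (B_7). Hence the type is B_7.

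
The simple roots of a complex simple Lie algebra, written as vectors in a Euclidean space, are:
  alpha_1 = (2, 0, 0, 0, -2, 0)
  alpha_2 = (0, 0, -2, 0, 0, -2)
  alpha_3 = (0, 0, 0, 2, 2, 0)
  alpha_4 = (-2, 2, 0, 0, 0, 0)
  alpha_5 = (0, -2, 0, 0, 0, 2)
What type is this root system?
A_5

Compute the Cartan integers a_ij = 2(alpha_i, alpha_j)/(alpha_j, alpha_j); the resulting 5x5 Cartan matrix is
[[2, 0, -1, -1, 0], [0, 2, 0, 0, -1], [-1, 0, 2, 0, 0], [-1, 0, 0, 2, -1], [0, -1, 0, -1, 2]].
All simple roots have the same length, so the diagram is simply laced. The associated Dynkin diagram is a chain of 5 nodes with single edges (A_5), so the type is A_5 (the algebra sl(6)).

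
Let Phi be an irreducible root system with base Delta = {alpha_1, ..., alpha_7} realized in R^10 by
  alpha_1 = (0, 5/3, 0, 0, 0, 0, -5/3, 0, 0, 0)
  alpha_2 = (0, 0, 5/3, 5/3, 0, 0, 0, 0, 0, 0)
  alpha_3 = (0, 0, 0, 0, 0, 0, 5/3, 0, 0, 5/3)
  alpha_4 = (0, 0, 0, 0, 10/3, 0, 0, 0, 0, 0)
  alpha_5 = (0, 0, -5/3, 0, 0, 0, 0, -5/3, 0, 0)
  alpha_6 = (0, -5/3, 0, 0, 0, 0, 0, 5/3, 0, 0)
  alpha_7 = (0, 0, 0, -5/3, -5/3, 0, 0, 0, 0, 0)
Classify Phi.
type C_7

Compute the Cartan integers a_ij = 2(alpha_i, alpha_j)/(alpha_j, alpha_j); the resulting 7x7 Cartan matrix is
[[2, 0, -1, 0, 0, -1, 0], [0, 2, 0, 0, -1, 0, -1], [-1, 0, 2, 0, 0, 0, 0], [0, 0, 0, 2, 0, 0, -2], [0, -1, 0, 0, 2, -1, 0], [-1, 0, 0, 0, -1, 2, 0], [0, -1, 0, -1, 0, 0, 2]].
The roots have two lengths (squared-length ratio 2:1); the short ones are alpha_{1,2,3,5,6,7}. The associated Dynkin diagram is a chain of 7 nodes with a double edge at one end; the terminal node there is the unique long simple root (C_7), so the type is C_7 (the algebra sp(14)).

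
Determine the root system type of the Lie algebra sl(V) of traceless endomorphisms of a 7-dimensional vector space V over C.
This is sl(7), which has dimension 7^2 - 1 = 48 and rank 7 - 1 = 6 (a Cartan subalgebra is the diagonal traceless matrices). In the classification of classical Lie algebras, the special linear algebra sl(n+1) has type A_n; here n = 6, so the Dynkin diagram is a chain of 6 nodes with single edges (A_6). Hence the type is A_6.

type A_6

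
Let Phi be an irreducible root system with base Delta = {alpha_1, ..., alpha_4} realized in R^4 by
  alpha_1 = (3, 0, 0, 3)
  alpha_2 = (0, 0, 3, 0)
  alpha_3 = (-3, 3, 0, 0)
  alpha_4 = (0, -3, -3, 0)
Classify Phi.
type B_4

Compute the Cartan integers a_ij = 2(alpha_i, alpha_j)/(alpha_j, alpha_j); the resulting 4x4 Cartan matrix is
[[2, 0, -1, 0], [0, 2, 0, -1], [-1, 0, 2, -1], [0, -2, -1, 2]].
The roots have two lengths (squared-length ratio 2:1); the short ones are alpha_{2}. The associated Dynkin diagram is a chain of 4 nodes with a double edge at one end; the terminal node there is the unique short simple root (B_4), so the type is B_4 (the algebra so(9)).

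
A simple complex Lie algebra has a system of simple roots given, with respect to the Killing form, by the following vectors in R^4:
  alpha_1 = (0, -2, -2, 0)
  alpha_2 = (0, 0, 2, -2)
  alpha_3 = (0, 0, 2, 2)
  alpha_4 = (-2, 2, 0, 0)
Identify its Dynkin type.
D4

Compute the Cartan integers a_ij = 2(alpha_i, alpha_j)/(alpha_j, alpha_j); the resulting 4x4 Cartan matrix is
[[2, -1, -1, -1], [-1, 2, 0, 0], [-1, 0, 2, 0], [-1, 0, 0, 2]].
All simple roots have the same length, so the diagram is simply laced. The associated Dynkin diagram is a chain of 2 nodes with a fork of two nodes at one end (D_4), so the type is D_4 (the algebra so(8)).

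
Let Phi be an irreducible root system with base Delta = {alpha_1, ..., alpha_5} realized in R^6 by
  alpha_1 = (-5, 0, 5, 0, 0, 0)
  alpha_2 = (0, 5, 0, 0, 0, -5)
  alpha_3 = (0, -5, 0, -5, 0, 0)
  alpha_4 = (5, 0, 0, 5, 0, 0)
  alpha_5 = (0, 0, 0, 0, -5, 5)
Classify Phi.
Compute the Cartan integers a_ij = 2(alpha_i, alpha_j)/(alpha_j, alpha_j); the resulting 5x5 Cartan matrix is
[[2, 0, 0, -1, 0], [0, 2, -1, 0, -1], [0, -1, 2, -1, 0], [-1, 0, -1, 2, 0], [0, -1, 0, 0, 2]].
All simple roots have the same length, so the diagram is simply laced. The associated Dynkin diagram is a chain of 5 nodes with single edges (A_5), so the type is A_5 (the algebra sl(6)).

A_5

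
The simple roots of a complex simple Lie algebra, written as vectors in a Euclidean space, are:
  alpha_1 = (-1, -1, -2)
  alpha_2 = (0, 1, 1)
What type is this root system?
Compute the Cartan integers a_ij = 2(alpha_i, alpha_j)/(alpha_j, alpha_j); the resulting 2x2 Cartan matrix is
[[2, -3], [-1, 2]].
The roots have two lengths (squared-length ratio 3:1); the short ones are alpha_{2}. The associated Dynkin diagram is two nodes joined by a triple edge (G_2), so the type is G_2.

G2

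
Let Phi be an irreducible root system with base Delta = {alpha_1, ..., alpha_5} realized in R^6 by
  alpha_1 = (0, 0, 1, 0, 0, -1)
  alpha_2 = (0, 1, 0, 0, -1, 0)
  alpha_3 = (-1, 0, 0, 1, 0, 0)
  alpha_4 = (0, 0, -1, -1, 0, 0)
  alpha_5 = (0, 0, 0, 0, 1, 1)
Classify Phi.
Compute the Cartan integers a_ij = 2(alpha_i, alpha_j)/(alpha_j, alpha_j); the resulting 5x5 Cartan matrix is
[[2, 0, 0, -1, -1], [0, 2, 0, 0, -1], [0, 0, 2, -1, 0], [-1, 0, -1, 2, 0], [-1, -1, 0, 0, 2]].
All simple roots have the same length, so the diagram is simply laced. The associated Dynkin diagram is a chain of 5 nodes with single edges (A_5), so the type is A_5 (the algebra sl(6)).

type A_5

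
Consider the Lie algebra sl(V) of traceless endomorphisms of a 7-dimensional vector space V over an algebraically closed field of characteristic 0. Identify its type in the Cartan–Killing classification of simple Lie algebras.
A_6

This is sl(7), which has dimension 7^2 - 1 = 48 and rank 7 - 1 = 6 (a Cartan subalgebra is the diagonal traceless matrices). In the classification of classical Lie algebras, the special linear algebra sl(n+1) has type A_n; here n = 6, so the Dynkin diagram is a chain of 6 nodes with single edges (A_6). Hence the type is A_6.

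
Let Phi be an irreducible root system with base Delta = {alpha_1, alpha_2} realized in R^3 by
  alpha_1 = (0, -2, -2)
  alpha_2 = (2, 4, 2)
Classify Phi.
Compute the Cartan integers a_ij = 2(alpha_i, alpha_j)/(alpha_j, alpha_j); the resulting 2x2 Cartan matrix is
[[2, -1], [-3, 2]].
The roots have two lengths (squared-length ratio 3:1); the short ones are alpha_{1}. The associated Dynkin diagram is two nodes joined by a triple edge (G_2), so the type is G_2.

G_2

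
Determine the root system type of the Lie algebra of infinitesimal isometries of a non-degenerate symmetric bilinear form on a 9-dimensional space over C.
B_4 (so(9))

This is so(9) with 9 odd, which has dimension 9(9-1)/2 = 36 and rank (9-1)/2 = 4. In the classification of classical Lie algebras, the orthogonal algebra so(2n+1) in an odd number of variables has type B_n; here n = 4, so the Dynkin diagram is a chain of 4 nodes with a double edge at one end; the terminal node there is the unique short simple root (B_4). Hence the type is B_4.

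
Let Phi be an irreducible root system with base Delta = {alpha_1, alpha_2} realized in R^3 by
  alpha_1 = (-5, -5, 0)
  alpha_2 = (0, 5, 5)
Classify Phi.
type A_2

Compute the Cartan integers a_ij = 2(alpha_i, alpha_j)/(alpha_j, alpha_j); the resulting 2x2 Cartan matrix is
[[2, -1], [-1, 2]].
All simple roots have the same length, so the diagram is simply laced. The associated Dynkin diagram is a chain of 2 nodes with single edges (A_2), so the type is A_2 (the algebra sl(3)).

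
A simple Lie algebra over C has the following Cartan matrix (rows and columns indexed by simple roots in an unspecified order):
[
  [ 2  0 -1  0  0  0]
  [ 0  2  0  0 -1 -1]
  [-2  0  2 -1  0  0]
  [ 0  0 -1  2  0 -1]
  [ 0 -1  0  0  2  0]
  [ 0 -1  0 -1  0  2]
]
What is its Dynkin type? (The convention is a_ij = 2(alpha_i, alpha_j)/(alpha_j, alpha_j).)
B_6 (so(13))

The matrix has rank 6 with 2's on the diagonal. Reading the off-diagonal entries as Dynkin edges (a single edge where a_ij = a_ji = -1; a double or triple edge where a_ij * a_ji = 2 or 3), the diagram is a chain of 6 nodes with a double edge at one end; the terminal node there is the unique short simple root (B_6). One simple-root ordering that puts it in standard form is (alpha_5, alpha_2, alpha_6, alpha_4, alpha_3, alpha_1). So the algebra is type B_6, i.e. so(13).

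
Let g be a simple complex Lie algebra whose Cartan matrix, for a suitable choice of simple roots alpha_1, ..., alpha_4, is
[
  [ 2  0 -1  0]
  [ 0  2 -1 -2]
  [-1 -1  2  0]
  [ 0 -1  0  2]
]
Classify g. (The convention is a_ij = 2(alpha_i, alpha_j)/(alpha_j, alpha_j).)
type B_4

The matrix has rank 4 with 2's on the diagonal. Reading the off-diagonal entries as Dynkin edges (a single edge where a_ij = a_ji = -1; a double or triple edge where a_ij * a_ji = 2 or 3), the diagram is a chain of 4 nodes with a double edge at one end; the terminal node there is the unique short simple root (B_4). One simple-root ordering that puts it in standard form is (alpha_1, alpha_3, alpha_2, alpha_4). So the algebra is type B_4, i.e. so(9).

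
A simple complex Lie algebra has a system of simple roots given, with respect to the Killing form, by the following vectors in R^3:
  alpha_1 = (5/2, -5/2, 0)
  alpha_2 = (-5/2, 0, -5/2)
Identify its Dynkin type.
Compute the Cartan integers a_ij = 2(alpha_i, alpha_j)/(alpha_j, alpha_j); the resulting 2x2 Cartan matrix is
[[2, -1], [-1, 2]].
All simple roots have the same length, so the diagram is simply laced. The associated Dynkin diagram is a chain of 2 nodes with single edges (A_2), so the type is A_2 (the algebra sl(3)).

type A_2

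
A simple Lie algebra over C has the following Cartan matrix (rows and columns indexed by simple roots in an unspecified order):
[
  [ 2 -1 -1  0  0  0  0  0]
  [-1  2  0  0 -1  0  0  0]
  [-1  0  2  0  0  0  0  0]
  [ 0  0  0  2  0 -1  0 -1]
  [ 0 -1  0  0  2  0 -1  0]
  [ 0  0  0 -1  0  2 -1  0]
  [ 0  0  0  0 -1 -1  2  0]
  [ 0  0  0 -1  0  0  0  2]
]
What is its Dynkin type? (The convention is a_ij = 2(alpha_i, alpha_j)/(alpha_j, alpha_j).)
A_8

The matrix has rank 8 with 2's on the diagonal. Reading the off-diagonal entries as Dynkin edges (a single edge where a_ij = a_ji = -1; a double or triple edge where a_ij * a_ji = 2 or 3), the diagram is a chain of 8 nodes with single edges (A_8). One simple-root ordering that puts it in standard form is (alpha_3, alpha_1, alpha_2, alpha_5, alpha_7, alpha_6, alpha_4, alpha_8). So the algebra is type A_8, i.e. sl(9).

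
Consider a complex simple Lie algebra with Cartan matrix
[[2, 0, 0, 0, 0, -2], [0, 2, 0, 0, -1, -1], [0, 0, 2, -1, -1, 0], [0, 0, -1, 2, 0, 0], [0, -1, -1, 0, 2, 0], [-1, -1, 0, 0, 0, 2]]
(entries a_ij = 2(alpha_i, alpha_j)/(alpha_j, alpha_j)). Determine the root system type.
The matrix has rank 6 with 2's on the diagonal. Reading the off-diagonal entries as Dynkin edges (a single edge where a_ij = a_ji = -1; a double or triple edge where a_ij * a_ji = 2 or 3), the diagram is a chain of 6 nodes with a double edge at one end; the terminal node there is the unique long simple root (C_6). One simple-root ordering that puts it in standard form is (alpha_4, alpha_3, alpha_5, alpha_2, alpha_6, alpha_1). So the algebra is type C_6, i.e. sp(12).

C6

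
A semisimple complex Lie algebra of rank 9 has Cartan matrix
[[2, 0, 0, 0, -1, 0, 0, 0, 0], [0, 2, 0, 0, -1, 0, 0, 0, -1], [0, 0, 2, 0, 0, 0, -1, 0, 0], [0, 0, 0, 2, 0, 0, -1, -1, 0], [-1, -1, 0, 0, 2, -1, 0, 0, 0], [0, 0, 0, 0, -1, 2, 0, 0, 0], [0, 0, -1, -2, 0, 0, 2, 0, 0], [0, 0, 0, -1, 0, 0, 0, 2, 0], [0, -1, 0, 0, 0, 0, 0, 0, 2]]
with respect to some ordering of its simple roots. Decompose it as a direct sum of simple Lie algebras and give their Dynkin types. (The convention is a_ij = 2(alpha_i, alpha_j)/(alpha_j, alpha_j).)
The diagram associated to this matrix has two connected components: the simple roots {alpha_1, alpha_2, alpha_5, alpha_6, alpha_9} form a chain of 3 nodes with a fork of two nodes at one end (D_5), and {alpha_3, alpha_4, alpha_7, alpha_8} form a chain of 4 nodes with a double edge between the middle two (F_4). A semisimple Lie algebra decomposes uniquely as the direct sum of simple ideals, one per connected component of its Dynkin diagram, so g ≅ D_5 ⊕ F_4 (dimension 45 + 52 = 97).

D5 ⊕ F4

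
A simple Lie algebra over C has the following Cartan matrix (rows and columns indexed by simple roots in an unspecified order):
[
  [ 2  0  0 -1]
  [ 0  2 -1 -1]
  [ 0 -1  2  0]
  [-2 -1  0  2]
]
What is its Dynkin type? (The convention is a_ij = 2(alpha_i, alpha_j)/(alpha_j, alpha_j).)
The matrix has rank 4 with 2's on the diagonal. Reading the off-diagonal entries as Dynkin edges (a single edge where a_ij = a_ji = -1; a double or triple edge where a_ij * a_ji = 2 or 3), the diagram is a chain of 4 nodes with a double edge at one end; the terminal node there is the unique short simple root (B_4). One simple-root ordering that puts it in standard form is (alpha_3, alpha_2, alpha_4, alpha_1). So the algebra is type B_4, i.e. so(9).

B_4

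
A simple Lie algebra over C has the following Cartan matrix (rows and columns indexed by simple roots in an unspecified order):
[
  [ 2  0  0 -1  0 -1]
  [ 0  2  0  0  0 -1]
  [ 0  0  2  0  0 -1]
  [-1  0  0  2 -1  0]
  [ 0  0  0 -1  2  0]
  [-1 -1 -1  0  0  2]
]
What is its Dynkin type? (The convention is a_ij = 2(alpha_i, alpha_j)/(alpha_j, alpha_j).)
The matrix has rank 6 with 2's on the diagonal. Reading the off-diagonal entries as Dynkin edges (a single edge where a_ij = a_ji = -1; a double or triple edge where a_ij * a_ji = 2 or 3), the diagram is a chain of 4 nodes with a fork of two nodes at one end (D_6). One simple-root ordering that puts it in standard form is (alpha_5, alpha_4, alpha_1, alpha_6, alpha_2, alpha_3). So the algebra is type D_6, i.e. so(12).

D_6 (so(12))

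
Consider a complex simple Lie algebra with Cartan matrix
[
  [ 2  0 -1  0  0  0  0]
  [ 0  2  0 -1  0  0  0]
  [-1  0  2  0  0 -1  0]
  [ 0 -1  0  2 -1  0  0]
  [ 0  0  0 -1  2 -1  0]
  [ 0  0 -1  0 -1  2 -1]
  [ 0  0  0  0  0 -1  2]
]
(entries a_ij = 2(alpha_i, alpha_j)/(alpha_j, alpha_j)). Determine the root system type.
The matrix has rank 7 with 2's on the diagonal. Reading the off-diagonal entries as Dynkin edges (a single edge where a_ij = a_ji = -1; a double or triple edge where a_ij * a_ji = 2 or 3), the diagram is a chain of 6 nodes with one extra node attached to the third node from one end (E_7). One simple-root ordering that puts it in standard form is (alpha_1, alpha_7, alpha_3, alpha_6, alpha_5, alpha_4, alpha_2). So the algebra is type E_7.

E7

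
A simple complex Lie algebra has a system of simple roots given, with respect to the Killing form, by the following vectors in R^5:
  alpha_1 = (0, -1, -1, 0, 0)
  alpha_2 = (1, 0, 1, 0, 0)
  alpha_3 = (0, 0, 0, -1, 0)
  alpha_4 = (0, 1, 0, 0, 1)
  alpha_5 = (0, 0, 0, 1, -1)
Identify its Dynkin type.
B_5 (so(11))

Compute the Cartan integers a_ij = 2(alpha_i, alpha_j)/(alpha_j, alpha_j); the resulting 5x5 Cartan matrix is
[[2, -1, 0, -1, 0], [-1, 2, 0, 0, 0], [0, 0, 2, 0, -1], [-1, 0, 0, 2, -1], [0, 0, -2, -1, 2]].
The roots have two lengths (squared-length ratio 2:1); the short ones are alpha_{3}. The associated Dynkin diagram is a chain of 5 nodes with a double edge at one end; the terminal node there is the unique short simple root (B_5), so the type is B_5 (the algebra so(11)).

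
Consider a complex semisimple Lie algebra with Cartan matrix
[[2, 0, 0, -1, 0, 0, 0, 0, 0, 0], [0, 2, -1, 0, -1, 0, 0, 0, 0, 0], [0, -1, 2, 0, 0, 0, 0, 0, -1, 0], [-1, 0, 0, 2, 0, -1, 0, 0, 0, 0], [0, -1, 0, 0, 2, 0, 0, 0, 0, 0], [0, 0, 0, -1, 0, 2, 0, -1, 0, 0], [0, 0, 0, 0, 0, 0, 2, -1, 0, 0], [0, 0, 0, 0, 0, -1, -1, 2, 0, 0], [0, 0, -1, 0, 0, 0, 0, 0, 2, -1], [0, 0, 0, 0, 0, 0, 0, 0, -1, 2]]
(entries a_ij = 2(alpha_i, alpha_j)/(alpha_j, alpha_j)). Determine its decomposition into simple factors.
A_5 + A_5

The diagram associated to this matrix has two connected components: the simple roots {alpha_2, alpha_3, alpha_5, alpha_9, alpha_10} form a chain of 5 nodes with single edges (A_5), and {alpha_1, alpha_4, alpha_6, alpha_7, alpha_8} form a chain of 5 nodes with single edges (A_5). A semisimple Lie algebra decomposes uniquely as the direct sum of simple ideals, one per connected component of its Dynkin diagram, so g ≅ A_5 ⊕ A_5 (dimension 35 + 35 = 70).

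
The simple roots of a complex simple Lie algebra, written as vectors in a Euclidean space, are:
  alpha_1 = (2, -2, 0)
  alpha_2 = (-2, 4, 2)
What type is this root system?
Compute the Cartan integers a_ij = 2(alpha_i, alpha_j)/(alpha_j, alpha_j); the resulting 2x2 Cartan matrix is
[[2, -1], [-3, 2]].
The roots have two lengths (squared-length ratio 3:1); the short ones are alpha_{1}. The associated Dynkin diagram is two nodes joined by a triple edge (G_2), so the type is G_2.

G_2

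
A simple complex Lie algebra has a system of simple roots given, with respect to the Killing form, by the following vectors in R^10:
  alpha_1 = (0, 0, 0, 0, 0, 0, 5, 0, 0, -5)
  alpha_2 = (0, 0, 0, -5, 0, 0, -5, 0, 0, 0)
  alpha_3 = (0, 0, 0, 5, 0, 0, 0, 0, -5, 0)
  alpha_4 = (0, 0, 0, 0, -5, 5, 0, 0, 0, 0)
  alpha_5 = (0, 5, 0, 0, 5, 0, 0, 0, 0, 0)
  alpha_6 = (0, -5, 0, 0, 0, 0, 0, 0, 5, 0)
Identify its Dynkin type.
Compute the Cartan integers a_ij = 2(alpha_i, alpha_j)/(alpha_j, alpha_j); the resulting 6x6 Cartan matrix is
[[2, -1, 0, 0, 0, 0], [-1, 2, -1, 0, 0, 0], [0, -1, 2, 0, 0, -1], [0, 0, 0, 2, -1, 0], [0, 0, 0, -1, 2, -1], [0, 0, -1, 0, -1, 2]].
All simple roots have the same length, so the diagram is simply laced. The associated Dynkin diagram is a chain of 6 nodes with single edges (A_6), so the type is A_6 (the algebra sl(7)).

A6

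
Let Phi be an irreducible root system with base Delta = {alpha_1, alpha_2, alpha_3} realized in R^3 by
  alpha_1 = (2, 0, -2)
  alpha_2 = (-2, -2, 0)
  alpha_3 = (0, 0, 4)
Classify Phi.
Compute the Cartan integers a_ij = 2(alpha_i, alpha_j)/(alpha_j, alpha_j); the resulting 3x3 Cartan matrix is
[[2, -1, -1], [-1, 2, 0], [-2, 0, 2]].
The roots have two lengths (squared-length ratio 2:1); the short ones are alpha_{1,2}. The associated Dynkin diagram is a chain of 3 nodes with a double edge at one end; the terminal node there is the unique long simple root (C_3), so the type is C_3 (the algebra sp(6)).

C3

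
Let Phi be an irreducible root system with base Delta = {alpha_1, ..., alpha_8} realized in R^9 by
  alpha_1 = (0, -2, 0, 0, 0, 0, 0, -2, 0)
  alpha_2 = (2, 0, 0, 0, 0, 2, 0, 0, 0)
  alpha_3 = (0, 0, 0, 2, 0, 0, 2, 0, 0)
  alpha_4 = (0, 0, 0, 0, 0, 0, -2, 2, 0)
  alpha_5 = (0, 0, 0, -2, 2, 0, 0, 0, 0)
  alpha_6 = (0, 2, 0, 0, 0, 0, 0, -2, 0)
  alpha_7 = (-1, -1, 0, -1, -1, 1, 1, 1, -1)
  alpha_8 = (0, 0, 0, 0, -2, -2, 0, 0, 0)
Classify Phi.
Compute the Cartan integers a_ij = 2(alpha_i, alpha_j)/(alpha_j, alpha_j); the resulting 8x8 Cartan matrix is
[[2, 0, 0, -1, 0, 0, 0, 0], [0, 2, 0, 0, 0, 0, 0, -1], [0, 0, 2, -1, -1, 0, 0, 0], [-1, 0, -1, 2, 0, -1, 0, 0], [0, 0, -1, 0, 2, 0, 0, -1], [0, 0, 0, -1, 0, 2, -1, 0], [0, 0, 0, 0, 0, -1, 2, 0], [0, -1, 0, 0, -1, 0, 0, 2]].
All simple roots have the same length, so the diagram is simply laced. The associated Dynkin diagram is a chain of 7 nodes with one extra node attached to the third node from one end (E_8), so the type is E_8.

E_8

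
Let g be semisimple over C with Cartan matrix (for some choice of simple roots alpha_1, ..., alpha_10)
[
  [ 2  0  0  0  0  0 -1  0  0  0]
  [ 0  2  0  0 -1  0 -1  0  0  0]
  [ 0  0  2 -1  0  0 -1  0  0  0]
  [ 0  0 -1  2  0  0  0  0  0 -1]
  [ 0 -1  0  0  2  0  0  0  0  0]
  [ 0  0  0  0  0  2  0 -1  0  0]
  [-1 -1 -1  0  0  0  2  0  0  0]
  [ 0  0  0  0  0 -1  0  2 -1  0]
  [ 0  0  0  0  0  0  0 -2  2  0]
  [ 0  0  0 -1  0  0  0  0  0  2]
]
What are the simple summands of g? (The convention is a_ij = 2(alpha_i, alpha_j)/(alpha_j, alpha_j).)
The diagram associated to this matrix has two connected components: the simple roots {alpha_6, alpha_8, alpha_9} form a chain of 3 nodes with a double edge at one end; the terminal node there is the unique long simple root (C_3), and {alpha_1, alpha_2, alpha_3, alpha_4, alpha_5, alpha_7, alpha_10} form a chain of 6 nodes with one extra node attached to the third node from one end (E_7). A semisimple Lie algebra decomposes uniquely as the direct sum of simple ideals, one per connected component of its Dynkin diagram, so g ≅ C_3 ⊕ E_7 (dimension 21 + 133 = 154).

type C_3 ⊕ type E_7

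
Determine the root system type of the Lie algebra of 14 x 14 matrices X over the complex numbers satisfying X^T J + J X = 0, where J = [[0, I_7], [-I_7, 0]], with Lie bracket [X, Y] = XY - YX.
This is sp(14), which has dimension 14(14+1)/2 = 105 and rank 14/2 = 7. In the classification of classical Lie algebras, the symplectic algebra sp(2n) has type C_n; here n = 7, so the Dynkin diagram is a chain of 7 nodes with a double edge at one end; the terminal node there is the unique long simple root (C_7). Hence the type is C_7.

C_7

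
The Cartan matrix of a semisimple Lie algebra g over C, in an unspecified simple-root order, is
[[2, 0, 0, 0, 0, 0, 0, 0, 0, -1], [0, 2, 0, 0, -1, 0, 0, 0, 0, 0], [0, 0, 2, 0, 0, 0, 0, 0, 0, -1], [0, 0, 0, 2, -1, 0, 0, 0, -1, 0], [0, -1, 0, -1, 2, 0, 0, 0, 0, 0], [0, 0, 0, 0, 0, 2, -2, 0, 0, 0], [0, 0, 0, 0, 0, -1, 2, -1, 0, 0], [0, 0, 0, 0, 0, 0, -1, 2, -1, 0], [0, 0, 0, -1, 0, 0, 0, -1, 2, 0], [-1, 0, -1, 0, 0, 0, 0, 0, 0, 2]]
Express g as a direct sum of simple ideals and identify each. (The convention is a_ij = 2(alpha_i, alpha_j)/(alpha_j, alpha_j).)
type A_3 + type C_7

The diagram associated to this matrix has two connected components: the simple roots {alpha_1, alpha_3, alpha_10} form a chain of 3 nodes with single edges (A_3), and {alpha_2, alpha_4, alpha_5, alpha_6, alpha_7, alpha_8, alpha_9} form a chain of 7 nodes with a double edge at one end; the terminal node there is the unique long simple root (C_7). A semisimple Lie algebra decomposes uniquely as the direct sum of simple ideals, one per connected component of its Dynkin diagram, so g ≅ A_3 ⊕ C_7 (dimension 15 + 105 = 120).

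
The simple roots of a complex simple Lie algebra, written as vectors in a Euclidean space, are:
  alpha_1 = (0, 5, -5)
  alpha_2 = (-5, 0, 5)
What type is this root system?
type A_2

Compute the Cartan integers a_ij = 2(alpha_i, alpha_j)/(alpha_j, alpha_j); the resulting 2x2 Cartan matrix is
[[2, -1], [-1, 2]].
All simple roots have the same length, so the diagram is simply laced. The associated Dynkin diagram is a chain of 2 nodes with single edges (A_2), so the type is A_2 (the algebra sl(3)).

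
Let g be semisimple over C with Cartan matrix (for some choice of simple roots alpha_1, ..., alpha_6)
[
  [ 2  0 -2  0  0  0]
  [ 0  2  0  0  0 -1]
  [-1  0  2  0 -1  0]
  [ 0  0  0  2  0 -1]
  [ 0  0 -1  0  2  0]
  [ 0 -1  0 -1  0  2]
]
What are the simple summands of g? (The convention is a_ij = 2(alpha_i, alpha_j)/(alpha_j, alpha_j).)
A3 + C3

The diagram associated to this matrix has two connected components: the simple roots {alpha_2, alpha_4, alpha_6} form a chain of 3 nodes with single edges (A_3), and {alpha_1, alpha_3, alpha_5} form a chain of 3 nodes with a double edge at one end; the terminal node there is the unique long simple root (C_3). A semisimple Lie algebra decomposes uniquely as the direct sum of simple ideals, one per connected component of its Dynkin diagram, so g ≅ A_3 ⊕ C_3 (dimension 15 + 21 = 36).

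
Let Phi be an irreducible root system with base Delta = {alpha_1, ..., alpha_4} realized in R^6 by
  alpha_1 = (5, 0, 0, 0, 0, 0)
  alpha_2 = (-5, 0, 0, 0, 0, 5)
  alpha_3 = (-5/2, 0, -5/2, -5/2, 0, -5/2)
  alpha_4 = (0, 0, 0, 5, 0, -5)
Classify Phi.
Compute the Cartan integers a_ij = 2(alpha_i, alpha_j)/(alpha_j, alpha_j); the resulting 4x4 Cartan matrix is
[[2, -1, -1, 0], [-2, 2, 0, -1], [-1, 0, 2, 0], [0, -1, 0, 2]].
The roots have two lengths (squared-length ratio 2:1); the short ones are alpha_{1,3}. The associated Dynkin diagram is a chain of 4 nodes with a double edge between the middle two (F_4), so the type is F_4.

F4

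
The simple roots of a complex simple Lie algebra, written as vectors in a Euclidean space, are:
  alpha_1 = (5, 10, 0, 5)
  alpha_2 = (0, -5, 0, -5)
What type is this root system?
G2

Compute the Cartan integers a_ij = 2(alpha_i, alpha_j)/(alpha_j, alpha_j); the resulting 2x2 Cartan matrix is
[[2, -3], [-1, 2]].
The roots have two lengths (squared-length ratio 3:1); the short ones are alpha_{2}. The associated Dynkin diagram is two nodes joined by a triple edge (G_2), so the type is G_2.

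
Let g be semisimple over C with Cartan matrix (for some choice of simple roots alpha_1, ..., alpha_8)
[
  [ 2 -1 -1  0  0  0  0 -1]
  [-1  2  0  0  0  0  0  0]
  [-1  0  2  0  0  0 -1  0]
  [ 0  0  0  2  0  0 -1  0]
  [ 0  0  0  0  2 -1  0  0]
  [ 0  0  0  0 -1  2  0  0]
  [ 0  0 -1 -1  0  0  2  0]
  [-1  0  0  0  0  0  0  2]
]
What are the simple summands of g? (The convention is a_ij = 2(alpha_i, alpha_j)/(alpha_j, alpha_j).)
The diagram associated to this matrix has two connected components: the simple roots {alpha_5, alpha_6} form a chain of 2 nodes with single edges (A_2), and {alpha_1, alpha_2, alpha_3, alpha_4, alpha_7, alpha_8} form a chain of 4 nodes with a fork of two nodes at one end (D_6). A semisimple Lie algebra decomposes uniquely as the direct sum of simple ideals, one per connected component of its Dynkin diagram, so g ≅ A_2 ⊕ D_6 (dimension 8 + 66 = 74).

A_2 (sl(3)) ⊕ D_6 (so(12))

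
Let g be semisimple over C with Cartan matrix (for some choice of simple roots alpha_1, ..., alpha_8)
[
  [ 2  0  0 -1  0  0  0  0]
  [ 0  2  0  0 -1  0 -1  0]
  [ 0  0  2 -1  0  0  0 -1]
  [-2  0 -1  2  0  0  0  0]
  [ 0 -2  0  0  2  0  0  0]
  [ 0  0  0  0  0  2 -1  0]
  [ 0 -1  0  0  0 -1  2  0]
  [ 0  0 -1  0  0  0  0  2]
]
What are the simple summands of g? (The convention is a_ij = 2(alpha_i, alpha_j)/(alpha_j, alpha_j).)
B_4 + C_4

The diagram associated to this matrix has two connected components: the simple roots {alpha_1, alpha_3, alpha_4, alpha_8} form a chain of 4 nodes with a double edge at one end; the terminal node there is the unique short simple root (B_4), and {alpha_2, alpha_5, alpha_6, alpha_7} form a chain of 4 nodes with a double edge at one end; the terminal node there is the unique long simple root (C_4). A semisimple Lie algebra decomposes uniquely as the direct sum of simple ideals, one per connected component of its Dynkin diagram, so g ≅ B_4 ⊕ C_4 (dimension 36 + 36 = 72).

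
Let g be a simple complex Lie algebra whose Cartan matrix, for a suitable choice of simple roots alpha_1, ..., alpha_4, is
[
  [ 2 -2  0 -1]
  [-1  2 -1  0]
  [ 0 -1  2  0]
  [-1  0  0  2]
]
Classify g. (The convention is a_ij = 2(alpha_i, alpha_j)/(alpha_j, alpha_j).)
F4

The matrix has rank 4 with 2's on the diagonal. Reading the off-diagonal entries as Dynkin edges (a single edge where a_ij = a_ji = -1; a double or triple edge where a_ij * a_ji = 2 or 3), the diagram is a chain of 4 nodes with a double edge between the middle two (F_4). One simple-root ordering that puts it in standard form is (alpha_4, alpha_1, alpha_2, alpha_3). So the algebra is type F_4.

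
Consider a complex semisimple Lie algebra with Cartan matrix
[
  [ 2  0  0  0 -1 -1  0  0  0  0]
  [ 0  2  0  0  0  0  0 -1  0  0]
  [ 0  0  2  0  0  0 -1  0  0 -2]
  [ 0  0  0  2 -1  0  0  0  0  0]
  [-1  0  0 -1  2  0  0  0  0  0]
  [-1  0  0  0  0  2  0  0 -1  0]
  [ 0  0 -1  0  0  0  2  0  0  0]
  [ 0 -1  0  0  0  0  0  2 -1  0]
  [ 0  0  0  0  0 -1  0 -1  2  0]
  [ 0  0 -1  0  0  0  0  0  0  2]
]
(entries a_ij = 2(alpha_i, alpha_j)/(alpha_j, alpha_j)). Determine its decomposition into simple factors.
A7 + B3

The diagram associated to this matrix has two connected components: the simple roots {alpha_1, alpha_2, alpha_4, alpha_5, alpha_6, alpha_8, alpha_9} form a chain of 7 nodes with single edges (A_7), and {alpha_3, alpha_7, alpha_10} form a chain of 3 nodes with a double edge at one end; the terminal node there is the unique short simple root (B_3). A semisimple Lie algebra decomposes uniquely as the direct sum of simple ideals, one per connected component of its Dynkin diagram, so g ≅ A_7 ⊕ B_3 (dimension 63 + 21 = 84).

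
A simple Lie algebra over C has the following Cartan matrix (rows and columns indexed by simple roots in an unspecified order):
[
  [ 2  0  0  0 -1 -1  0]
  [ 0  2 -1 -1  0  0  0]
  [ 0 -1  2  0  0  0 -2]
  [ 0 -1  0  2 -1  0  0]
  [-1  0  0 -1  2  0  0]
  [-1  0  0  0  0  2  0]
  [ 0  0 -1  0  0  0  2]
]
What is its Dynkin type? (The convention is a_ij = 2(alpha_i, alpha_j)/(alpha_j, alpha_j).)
type B_7

The matrix has rank 7 with 2's on the diagonal. Reading the off-diagonal entries as Dynkin edges (a single edge where a_ij = a_ji = -1; a double or triple edge where a_ij * a_ji = 2 or 3), the diagram is a chain of 7 nodes with a double edge at one end; the terminal node there is the unique short simple root (B_7). One simple-root ordering that puts it in standard form is (alpha_6, alpha_1, alpha_5, alpha_4, alpha_2, alpha_3, alpha_7). So the algebra is type B_7, i.e. so(15).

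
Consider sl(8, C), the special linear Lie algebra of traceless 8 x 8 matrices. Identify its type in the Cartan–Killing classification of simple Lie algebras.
type A_7

This is sl(8), which has dimension 8^2 - 1 = 63 and rank 8 - 1 = 7 (a Cartan subalgebra is the diagonal traceless matrices). In the classification of classical Lie algebras, the special linear algebra sl(n+1) has type A_n; here n = 7, so the Dynkin diagram is a chain of 7 nodes with single edges (A_7). Hence the type is A_7.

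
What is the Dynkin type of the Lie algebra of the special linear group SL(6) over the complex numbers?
This is sl(6), which has dimension 6^2 - 1 = 35 and rank 6 - 1 = 5 (a Cartan subalgebra is the diagonal traceless matrices). In the classification of classical Lie algebras, the special linear algebra sl(n+1) has type A_n; here n = 5, so the Dynkin diagram is a chain of 5 nodes with single edges (A_5). Hence the type is A_5.

A5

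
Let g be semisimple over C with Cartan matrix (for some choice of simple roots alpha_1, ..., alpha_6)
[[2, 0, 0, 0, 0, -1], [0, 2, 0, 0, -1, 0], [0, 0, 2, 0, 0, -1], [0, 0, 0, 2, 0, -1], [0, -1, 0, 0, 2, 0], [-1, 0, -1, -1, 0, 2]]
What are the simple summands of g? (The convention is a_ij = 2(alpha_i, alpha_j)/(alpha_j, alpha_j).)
A_2 (sl(3)) + D_4 (so(8))

The diagram associated to this matrix has two connected components: the simple roots {alpha_2, alpha_5} form a chain of 2 nodes with single edges (A_2), and {alpha_1, alpha_3, alpha_4, alpha_6} form a chain of 2 nodes with a fork of two nodes at one end (D_4). A semisimple Lie algebra decomposes uniquely as the direct sum of simple ideals, one per connected component of its Dynkin diagram, so g ≅ A_2 ⊕ D_4 (dimension 8 + 28 = 36).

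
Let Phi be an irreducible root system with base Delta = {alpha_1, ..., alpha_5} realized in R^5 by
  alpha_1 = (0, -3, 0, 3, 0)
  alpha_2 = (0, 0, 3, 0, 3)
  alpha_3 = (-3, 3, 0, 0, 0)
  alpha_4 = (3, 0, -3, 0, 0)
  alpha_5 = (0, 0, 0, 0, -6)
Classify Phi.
C_5 (sp(10))

Compute the Cartan integers a_ij = 2(alpha_i, alpha_j)/(alpha_j, alpha_j); the resulting 5x5 Cartan matrix is
[[2, 0, -1, 0, 0], [0, 2, 0, -1, -1], [-1, 0, 2, -1, 0], [0, -1, -1, 2, 0], [0, -2, 0, 0, 2]].
The roots have two lengths (squared-length ratio 2:1); the short ones are alpha_{1,2,3,4}. The associated Dynkin diagram is a chain of 5 nodes with a double edge at one end; the terminal node there is the unique long simple root (C_5), so the type is C_5 (the algebra sp(10)).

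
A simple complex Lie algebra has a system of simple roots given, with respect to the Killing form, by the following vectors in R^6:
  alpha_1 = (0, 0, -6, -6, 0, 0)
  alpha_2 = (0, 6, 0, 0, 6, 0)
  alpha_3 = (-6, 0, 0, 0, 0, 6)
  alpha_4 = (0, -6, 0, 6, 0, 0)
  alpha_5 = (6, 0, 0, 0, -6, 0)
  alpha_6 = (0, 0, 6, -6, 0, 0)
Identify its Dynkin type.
D_6

Compute the Cartan integers a_ij = 2(alpha_i, alpha_j)/(alpha_j, alpha_j); the resulting 6x6 Cartan matrix is
[[2, 0, 0, -1, 0, 0], [0, 2, 0, -1, -1, 0], [0, 0, 2, 0, -1, 0], [-1, -1, 0, 2, 0, -1], [0, -1, -1, 0, 2, 0], [0, 0, 0, -1, 0, 2]].
All simple roots have the same length, so the diagram is simply laced. The associated Dynkin diagram is a chain of 4 nodes with a fork of two nodes at one end (D_6), so the type is D_6 (the algebra so(12)).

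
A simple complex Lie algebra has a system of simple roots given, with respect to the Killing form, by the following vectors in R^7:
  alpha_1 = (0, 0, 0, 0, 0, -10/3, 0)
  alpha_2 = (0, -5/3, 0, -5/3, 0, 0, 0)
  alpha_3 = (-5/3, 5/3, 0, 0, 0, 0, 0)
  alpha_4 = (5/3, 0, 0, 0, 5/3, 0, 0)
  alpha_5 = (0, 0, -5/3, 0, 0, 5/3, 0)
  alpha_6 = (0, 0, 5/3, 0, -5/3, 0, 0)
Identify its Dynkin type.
Compute the Cartan integers a_ij = 2(alpha_i, alpha_j)/(alpha_j, alpha_j); the resulting 6x6 Cartan matrix is
[[2, 0, 0, 0, -2, 0], [0, 2, -1, 0, 0, 0], [0, -1, 2, -1, 0, 0], [0, 0, -1, 2, 0, -1], [-1, 0, 0, 0, 2, -1], [0, 0, 0, -1, -1, 2]].
The roots have two lengths (squared-length ratio 2:1); the short ones are alpha_{2,3,4,5,6}. The associated Dynkin diagram is a chain of 6 nodes with a double edge at one end; the terminal node there is the unique long simple root (C_6), so the type is C_6 (the algebra sp(12)).

C_6 (sp(12))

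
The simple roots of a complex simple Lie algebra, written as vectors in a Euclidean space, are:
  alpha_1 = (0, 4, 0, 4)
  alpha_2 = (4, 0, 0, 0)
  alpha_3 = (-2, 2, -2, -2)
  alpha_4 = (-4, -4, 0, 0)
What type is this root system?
Compute the Cartan integers a_ij = 2(alpha_i, alpha_j)/(alpha_j, alpha_j); the resulting 4x4 Cartan matrix is
[[2, 0, 0, -1], [0, 2, -1, -1], [0, -1, 2, 0], [-1, -2, 0, 2]].
The roots have two lengths (squared-length ratio 2:1); the short ones are alpha_{2,3}. The associated Dynkin diagram is a chain of 4 nodes with a double edge between the middle two (F_4), so the type is F_4.

F_4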